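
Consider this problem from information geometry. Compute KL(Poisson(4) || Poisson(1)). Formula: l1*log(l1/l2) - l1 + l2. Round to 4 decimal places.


KL divergence for Poisson:
KL = l1*log(l1/l2) - l1 + l2.
l1 = 4, l2 = 1.
log(4/1) = 1.386294.
l1*log(l1/l2) = 4 * 1.386294 = 5.545177.
KL = 5.545177 - 4 + 1 = 2.5452

2.5452


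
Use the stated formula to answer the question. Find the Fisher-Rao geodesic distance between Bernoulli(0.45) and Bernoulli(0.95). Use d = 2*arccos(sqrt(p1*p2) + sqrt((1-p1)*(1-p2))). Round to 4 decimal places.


Geodesic distance on Bernoulli manifold:
d(p1,p2) = 2*arccos(sqrt(p1*p2) + sqrt((1-p1)*(1-p2))).
sqrt(p1*p2) = sqrt(0.45*0.95) = 0.653835.
sqrt((1-p1)*(1-p2)) = sqrt(0.55*0.05) = 0.165831.
arg = 0.653835 + 0.165831 = 0.819666.
d = 2*arccos(0.819666) = 1.2199

1.2199


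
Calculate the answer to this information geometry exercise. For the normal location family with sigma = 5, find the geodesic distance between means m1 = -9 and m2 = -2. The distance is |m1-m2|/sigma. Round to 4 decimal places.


On the fixed-variance normal subfamily, geodesic distance = |m1-m2|/sigma.
|-9 - -2| = 7.
sigma = 5.
d = 7/5 = 1.4000

1.4000


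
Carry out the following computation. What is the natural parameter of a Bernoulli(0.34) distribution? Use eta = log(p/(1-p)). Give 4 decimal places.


Natural parameter for Bernoulli: eta = log(p/(1-p)).
p = 0.34, 1-p = 0.66.
p/(1-p) = 0.515152.
eta = log(0.515152) = -0.6633

-0.6633


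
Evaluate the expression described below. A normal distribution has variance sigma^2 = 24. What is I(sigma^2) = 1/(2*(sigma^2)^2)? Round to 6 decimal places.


Fisher information for variance: I(sigma^2) = 1/(2*sigma^4).
sigma^2 = 24, so sigma^4 = 576.
I = 1/(2*576) = 1/1152 = 0.000868

0.000868


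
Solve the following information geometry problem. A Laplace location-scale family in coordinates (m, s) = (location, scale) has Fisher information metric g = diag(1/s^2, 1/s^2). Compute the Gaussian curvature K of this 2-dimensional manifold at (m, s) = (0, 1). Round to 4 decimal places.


The metric has the form g = (A dm^2 + B ds^2)/s^2 with A = 1, B = 1.
Substitute u = sqrt(A/B)*m: g = B*(du^2 + ds^2)/s^2, i.e. B times the
Poincare upper half-plane metric, which has constant Gaussian curvature -1.
Scaling a 2D metric by a constant c divides the Gaussian curvature by c,
so K = -1/B = -1/(1) = -1.0000 everywhere (the point (m, s) = (0, 1) is irrelevant:
the curvature is constant).
The requested Gaussian curvature is K = -1.0000.

-1.0000


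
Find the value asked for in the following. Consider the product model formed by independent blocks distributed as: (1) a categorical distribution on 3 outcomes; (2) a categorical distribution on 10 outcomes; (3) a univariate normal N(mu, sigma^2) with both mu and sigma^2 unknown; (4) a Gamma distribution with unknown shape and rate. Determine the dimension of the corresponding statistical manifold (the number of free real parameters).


The dimension of a statistical manifold equals the number of free
(independent) real parameters of the model. For a product of independent
blocks the parameter counts add.
- categorical on 3 outcomes (probabilities sum to 1): 3-1 = 2.
- categorical on 10 outcomes (probabilities sum to 1): 10-1 = 9.
- normal (mu, sigma^2): 2.
- Gamma (shape, rate): 2.
Total = 2 + 9 + 2 + 2 = 15.
Dimension = 15

15


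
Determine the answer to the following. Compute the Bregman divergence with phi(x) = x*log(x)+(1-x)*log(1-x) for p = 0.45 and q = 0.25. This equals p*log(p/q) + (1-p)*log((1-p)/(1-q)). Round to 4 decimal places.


Bregman divergence with negative entropy generator:
D = p*log(p/q) + (1-p)*log((1-p)/(1-q)).
p = 0.45, q = 0.25.
p*log(p/q) = 0.45*log(0.45/0.25) = 0.264504.
(1-p)*log((1-p)/(1-q)) = 0.55*log(0.55/0.75) = -0.170585.
D = 0.264504 + -0.170585 = 0.0939

0.0939


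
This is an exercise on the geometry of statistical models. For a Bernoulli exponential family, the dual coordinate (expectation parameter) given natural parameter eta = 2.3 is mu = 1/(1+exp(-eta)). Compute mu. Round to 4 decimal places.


Dual coordinate (expectation parameter) for Bernoulli:
mu = 1/(1+exp(-eta)).
eta = 2.3.
exp(-eta) = exp(-2.3) = 0.100259.
mu = 1/(1+0.100259) = 0.9089

0.9089


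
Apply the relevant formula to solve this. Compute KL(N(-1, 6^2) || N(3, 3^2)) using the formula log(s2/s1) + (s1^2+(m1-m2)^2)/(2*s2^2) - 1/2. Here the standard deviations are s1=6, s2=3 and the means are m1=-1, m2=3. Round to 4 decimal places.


KL divergence between normal distributions:
KL = log(s2/s1) + (s1^2 + (m1-m2)^2)/(2*s2^2) - 1/2.
log(3/6) = -0.693147.
(6^2 + (-1-3)^2)/(2*3^2) = (36 + 16)/18 = 2.888889.
KL = -0.693147 + 2.888889 - 0.5 = 1.6957

1.6957


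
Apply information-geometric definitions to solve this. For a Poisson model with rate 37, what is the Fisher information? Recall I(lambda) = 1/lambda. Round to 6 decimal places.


Fisher information for Poisson: I(lambda) = 1/lambda.
lambda = 37.
I(lambda) = 1/37 = 0.027027

0.027027


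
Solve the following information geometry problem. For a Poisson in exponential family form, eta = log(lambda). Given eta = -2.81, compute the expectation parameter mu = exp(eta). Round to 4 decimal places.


Expectation parameter for Poisson exponential family:
mu = exp(eta).
eta = -2.81.
mu = exp(-2.81) = 0.0602

0.0602


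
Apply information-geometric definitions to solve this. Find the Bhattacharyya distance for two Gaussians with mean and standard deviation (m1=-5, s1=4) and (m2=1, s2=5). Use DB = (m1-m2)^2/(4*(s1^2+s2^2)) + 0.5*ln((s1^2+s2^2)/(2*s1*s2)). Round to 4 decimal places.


Bhattacharyya distance between two Gaussians:
DB = (m1-m2)^2/(4*(s1^2+s2^2)) + (1/2)*ln((s1^2+s2^2)/(2*s1*s2)).
(m1-m2)^2 = (-6)^2 = 36.
s1^2+s2^2 = 16 + 25 = 41.
term1 = 36/164 = 0.219512.
term2 = 0.5*ln(41/40.0) = 0.012346.
DB = 0.219512 + 0.012346 = 0.2319

0.2319


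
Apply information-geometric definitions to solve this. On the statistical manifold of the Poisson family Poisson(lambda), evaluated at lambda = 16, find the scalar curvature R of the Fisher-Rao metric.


This family has a single free parameter, so its statistical manifold
is 1-dimensional. The Riemann curvature tensor of any 1-dimensional
Riemannian manifold vanishes identically, so R = 0.

0


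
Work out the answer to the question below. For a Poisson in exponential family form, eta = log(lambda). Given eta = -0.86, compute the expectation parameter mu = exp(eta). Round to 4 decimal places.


Expectation parameter for Poisson exponential family:
mu = exp(eta).
eta = -0.86.
mu = exp(-0.86) = 0.4232

0.4232


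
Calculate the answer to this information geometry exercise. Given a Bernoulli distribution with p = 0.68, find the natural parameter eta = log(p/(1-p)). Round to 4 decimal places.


Natural parameter for Bernoulli: eta = log(p/(1-p)).
p = 0.68, 1-p = 0.32.
p/(1-p) = 2.125.
eta = log(2.125) = 0.7538

0.7538


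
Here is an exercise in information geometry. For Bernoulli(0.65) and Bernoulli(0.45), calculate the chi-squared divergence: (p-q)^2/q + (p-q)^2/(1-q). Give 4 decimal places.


Chi-squared divergence between Bernoulli distributions:
chi^2 = (p-q)^2/q + (p-q)^2/(1-q).
p = 0.65, q = 0.45, p-q = 0.2.
(p-q)^2 = 0.04.
term1 = 0.04/0.45 = 0.088889.
term2 = 0.04/0.55 = 0.072727.
chi^2 = 0.088889 + 0.072727 = 0.1616

0.1616


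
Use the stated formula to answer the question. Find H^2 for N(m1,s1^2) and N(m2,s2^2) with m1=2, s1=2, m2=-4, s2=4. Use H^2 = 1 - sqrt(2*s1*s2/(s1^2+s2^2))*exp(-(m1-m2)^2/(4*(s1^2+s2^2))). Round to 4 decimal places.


Squared Hellinger distance for Gaussians:
H^2 = 1 - sqrt(2*s1*s2/(s1^2+s2^2)) * exp(-(m1-m2)^2/(4*(s1^2+s2^2))).
s1^2 = 4, s2^2 = 16, s1^2+s2^2 = 20.
sqrt(2*2*4/(20)) = 0.894427.
(m1-m2)^2 = (6)^2 = 36.
exp(-36/(4*20)) = exp(-0.45) = 0.637628.
H^2 = 1 - 0.894427*0.637628 = 0.4297

0.4297


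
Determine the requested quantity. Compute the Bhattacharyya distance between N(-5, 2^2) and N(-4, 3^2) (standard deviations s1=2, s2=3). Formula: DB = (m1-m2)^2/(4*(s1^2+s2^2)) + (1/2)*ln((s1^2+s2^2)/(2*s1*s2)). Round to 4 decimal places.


Bhattacharyya distance between two Gaussians:
DB = (m1-m2)^2/(4*(s1^2+s2^2)) + (1/2)*ln((s1^2+s2^2)/(2*s1*s2)).
(m1-m2)^2 = (-1)^2 = 1.
s1^2+s2^2 = 4 + 9 = 13.
term1 = 1/52 = 0.019231.
term2 = 0.5*ln(13/12.0) = 0.040021.
DB = 0.019231 + 0.040021 = 0.0593

0.0593


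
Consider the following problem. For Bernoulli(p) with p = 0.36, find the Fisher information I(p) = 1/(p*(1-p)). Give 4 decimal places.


For Bernoulli(p), Fisher information is I(p) = 1/(p*(1-p)).
p = 0.36, 1-p = 0.64.
p*(1-p) = 0.2304.
I(p) = 1/0.2304 = 4.3403

4.3403


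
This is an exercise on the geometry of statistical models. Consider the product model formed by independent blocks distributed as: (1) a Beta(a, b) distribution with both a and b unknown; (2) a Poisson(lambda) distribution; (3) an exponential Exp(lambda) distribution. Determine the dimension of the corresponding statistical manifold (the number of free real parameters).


The dimension of a statistical manifold equals the number of free
(independent) real parameters of the model. For a product of independent
blocks the parameter counts add.
- Beta (a, b): 2.
- Poisson (lambda): 1.
- exponential (lambda): 1.
Total = 2 + 1 + 1 = 4.
Dimension = 4

4


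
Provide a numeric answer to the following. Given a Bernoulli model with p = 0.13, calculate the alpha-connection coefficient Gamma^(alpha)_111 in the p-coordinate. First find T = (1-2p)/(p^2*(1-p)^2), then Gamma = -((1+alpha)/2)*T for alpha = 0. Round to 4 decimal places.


Skewness (Amari-Chentsov) tensor: T = (1-2p)/(p^2*(1-p)^2).
p = 0.13, 1-2p = 0.74, p^2 = 0.0169, (1-p)^2 = 0.7569.
T = 0.74/(0.0169 * 0.7569) = 57.850419.
In the p-coordinate, Gamma^(alpha) = Gamma^(0) - (alpha/2)*T with Gamma^(0) = (1/2)*g'(p) = -T/2,
so Gamma^(alpha) = -((1+alpha)/2)*T.
alpha = 0, -(1+alpha)/2 = -0.5.
Gamma = -0.5 * 57.850419 = -28.9252

-28.9252


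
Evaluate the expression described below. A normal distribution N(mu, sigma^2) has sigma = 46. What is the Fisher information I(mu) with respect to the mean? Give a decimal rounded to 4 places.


The Fisher information for the mean of a normal distribution is I(mu) = 1/sigma^2.
sigma = 46, so sigma^2 = 2116.
I(mu) = 1/2116 = 0.0005

0.0005


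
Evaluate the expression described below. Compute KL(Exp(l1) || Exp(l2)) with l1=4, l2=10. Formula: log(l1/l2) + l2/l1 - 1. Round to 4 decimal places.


KL divergence for exponential family:
KL = log(l1/l2) + l2/l1 - 1.
log(4/10) = -0.916291.
10/4 = 2.5.
KL = -0.916291 + 2.5 - 1 = 0.5837

0.5837


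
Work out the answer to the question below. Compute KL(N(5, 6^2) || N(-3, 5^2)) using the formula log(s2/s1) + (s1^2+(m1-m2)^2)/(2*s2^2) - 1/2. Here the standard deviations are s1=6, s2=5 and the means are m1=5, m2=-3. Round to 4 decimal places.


KL divergence between normal distributions:
KL = log(s2/s1) + (s1^2 + (m1-m2)^2)/(2*s2^2) - 1/2.
log(5/6) = -0.182322.
(6^2 + (5--3)^2)/(2*5^2) = (36 + 64)/50 = 2.0.
KL = -0.182322 + 2.0 - 0.5 = 1.3177

1.3177


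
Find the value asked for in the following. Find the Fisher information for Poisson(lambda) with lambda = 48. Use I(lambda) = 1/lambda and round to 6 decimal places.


Fisher information for Poisson: I(lambda) = 1/lambda.
lambda = 48.
I(lambda) = 1/48 = 0.020833

0.020833


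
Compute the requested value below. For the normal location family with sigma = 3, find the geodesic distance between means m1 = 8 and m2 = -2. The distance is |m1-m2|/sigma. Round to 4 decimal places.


On the fixed-variance normal subfamily, geodesic distance = |m1-m2|/sigma.
|8 - -2| = 10.
sigma = 3.
d = 10/3 = 3.3333

3.3333


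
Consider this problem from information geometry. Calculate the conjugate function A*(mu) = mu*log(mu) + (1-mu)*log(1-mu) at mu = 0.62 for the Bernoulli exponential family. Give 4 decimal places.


Legendre transform for Bernoulli:
A*(mu) = mu*log(mu) + (1-mu)*log(1-mu).
mu = 0.62, 1-mu = 0.38.
mu*log(mu) = 0.62*log(0.62) = -0.296382.
(1-mu)*log(1-mu) = 0.38*log(0.38) = -0.367682.
A* = -0.296382 + -0.367682 = -0.6641

-0.6641


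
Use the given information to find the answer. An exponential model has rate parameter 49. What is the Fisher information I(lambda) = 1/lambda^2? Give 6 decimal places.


Fisher information for exponential: I(lambda) = 1/lambda^2.
lambda = 49, lambda^2 = 2401.
I = 1/2401 = 0.000416

0.000416


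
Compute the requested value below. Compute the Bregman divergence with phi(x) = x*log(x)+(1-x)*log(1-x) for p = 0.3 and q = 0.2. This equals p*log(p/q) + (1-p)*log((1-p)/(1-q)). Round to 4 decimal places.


Bregman divergence with negative entropy generator:
D = p*log(p/q) + (1-p)*log((1-p)/(1-q)).
p = 0.3, q = 0.2.
p*log(p/q) = 0.3*log(0.3/0.2) = 0.12164.
(1-p)*log((1-p)/(1-q)) = 0.7*log(0.7/0.8) = -0.093472.
D = 0.12164 + -0.093472 = 0.0282

0.0282


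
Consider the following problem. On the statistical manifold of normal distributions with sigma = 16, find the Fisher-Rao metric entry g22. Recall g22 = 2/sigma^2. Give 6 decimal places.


For the 2-parameter normal family, the Fisher metric has:
  g11 = 1/sigma^2, g22 = 2/sigma^2.
sigma = 16, sigma^2 = 256.
g22 = 0.007813

0.007813


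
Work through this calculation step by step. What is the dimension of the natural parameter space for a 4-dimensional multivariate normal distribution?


Exponential family dimension calculation:
For 4-dim MVN: mean has 4 params, covariance has 4*5/2 = 10 unique entries.
Total dim = 4 + 10 = 14.

14


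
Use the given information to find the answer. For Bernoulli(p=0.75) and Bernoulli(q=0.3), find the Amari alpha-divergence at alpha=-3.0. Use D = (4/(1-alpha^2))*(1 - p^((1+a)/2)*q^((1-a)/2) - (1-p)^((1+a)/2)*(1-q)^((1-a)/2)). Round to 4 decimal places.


Amari alpha-divergence:
D = (4/(1-alpha^2))*(1 - p^((1+a)/2)*q^((1-a)/2) - (1-p)^((1+a)/2)*(1-q)^((1-a)/2)).
alpha = -3.0, p = 0.75, q = 0.3.
e1 = (1+alpha)/2 = -1.0, e2 = (1-alpha)/2 = 2.0.
t1 = p^e1 * q^e2 = 0.75^-1.0 * 0.3^2.0 = 0.12.
t2 = (1-p)^e1 * (1-q)^e2 = 0.25^-1.0 * 0.7^2.0 = 1.96.
4/(1-alpha^2) = -0.5.
D = -0.5*(1 - 0.12 - 1.96) = 0.5400

0.5400


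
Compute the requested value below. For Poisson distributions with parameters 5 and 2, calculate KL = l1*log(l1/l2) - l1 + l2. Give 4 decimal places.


KL divergence for Poisson:
KL = l1*log(l1/l2) - l1 + l2.
l1 = 5, l2 = 2.
log(5/2) = 0.916291.
l1*log(l1/l2) = 5 * 0.916291 = 4.581454.
KL = 4.581454 - 5 + 2 = 1.5815

1.5815


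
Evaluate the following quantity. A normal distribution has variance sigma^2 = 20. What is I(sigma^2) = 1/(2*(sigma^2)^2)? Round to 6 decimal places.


Fisher information for variance: I(sigma^2) = 1/(2*sigma^4).
sigma^2 = 20, so sigma^4 = 400.
I = 1/(2*400) = 1/800 = 0.001250

0.001250


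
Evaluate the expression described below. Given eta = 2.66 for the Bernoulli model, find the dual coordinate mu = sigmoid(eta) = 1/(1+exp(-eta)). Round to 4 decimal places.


Dual coordinate (expectation parameter) for Bernoulli:
mu = 1/(1+exp(-eta)).
eta = 2.66.
exp(-eta) = exp(-2.66) = 0.069948.
mu = 1/(1+0.069948) = 0.9346

0.9346


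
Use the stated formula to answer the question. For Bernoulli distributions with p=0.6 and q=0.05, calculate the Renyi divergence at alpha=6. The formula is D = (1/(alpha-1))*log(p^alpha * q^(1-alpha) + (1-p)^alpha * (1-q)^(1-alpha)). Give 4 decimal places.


Renyi divergence of order alpha between Bernoulli distributions:
D = (1/(alpha-1))*log(p^alpha * q^(1-alpha) + (1-p)^alpha * (1-q)^(1-alpha)).
alpha = 6, p = 0.6, q = 0.05.
p^alpha * q^(1-alpha) = 0.6^6 * 0.05^-5 = 149299.2.
(1-p)^alpha * (1-q)^(1-alpha) = 0.4^6 * 0.95^-5 = 0.005293.
sum = 149299.2 + 0.005293 = 149299.205293.
D = (1/5)*log(149299.205293) = 2.3827

2.3827


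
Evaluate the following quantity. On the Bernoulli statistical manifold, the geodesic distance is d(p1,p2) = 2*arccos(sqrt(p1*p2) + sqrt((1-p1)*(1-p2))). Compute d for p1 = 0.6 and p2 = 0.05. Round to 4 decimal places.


Geodesic distance on Bernoulli manifold:
d(p1,p2) = 2*arccos(sqrt(p1*p2) + sqrt((1-p1)*(1-p2))).
sqrt(p1*p2) = sqrt(0.6*0.05) = 0.173205.
sqrt((1-p1)*(1-p2)) = sqrt(0.4*0.95) = 0.616441.
arg = 0.173205 + 0.616441 = 0.789646.
d = 2*arccos(0.789646) = 1.3211

1.3211


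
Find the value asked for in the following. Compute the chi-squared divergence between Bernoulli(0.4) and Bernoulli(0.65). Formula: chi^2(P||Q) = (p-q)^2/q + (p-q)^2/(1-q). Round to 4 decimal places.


Chi-squared divergence between Bernoulli distributions:
chi^2 = (p-q)^2/q + (p-q)^2/(1-q).
p = 0.4, q = 0.65, p-q = -0.25.
(p-q)^2 = 0.0625.
term1 = 0.0625/0.65 = 0.096154.
term2 = 0.0625/0.35 = 0.178571.
chi^2 = 0.096154 + 0.178571 = 0.2747

0.2747


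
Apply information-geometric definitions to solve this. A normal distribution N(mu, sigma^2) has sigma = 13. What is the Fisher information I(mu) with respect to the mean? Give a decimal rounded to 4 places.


The Fisher information for the mean of a normal distribution is I(mu) = 1/sigma^2.
sigma = 13, so sigma^2 = 169.
I(mu) = 1/169 = 0.0059

0.0059


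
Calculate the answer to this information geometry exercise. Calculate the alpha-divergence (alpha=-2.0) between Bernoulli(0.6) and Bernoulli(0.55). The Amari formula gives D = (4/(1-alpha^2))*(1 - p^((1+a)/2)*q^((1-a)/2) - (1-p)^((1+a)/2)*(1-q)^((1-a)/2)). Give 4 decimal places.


Amari alpha-divergence:
D = (4/(1-alpha^2))*(1 - p^((1+a)/2)*q^((1-a)/2) - (1-p)^((1+a)/2)*(1-q)^((1-a)/2)).
alpha = -2.0, p = 0.6, q = 0.55.
e1 = (1+alpha)/2 = -0.5, e2 = (1-alpha)/2 = 1.5.
t1 = p^e1 * q^e2 = 0.6^-0.5 * 0.55^1.5 = 0.526585.
t2 = (1-p)^e1 * (1-q)^e2 = 0.4^-0.5 * 0.45^1.5 = 0.477297.
4/(1-alpha^2) = -1.333333.
D = -1.333333*(1 - 0.526585 - 0.477297) = 0.0052

0.0052


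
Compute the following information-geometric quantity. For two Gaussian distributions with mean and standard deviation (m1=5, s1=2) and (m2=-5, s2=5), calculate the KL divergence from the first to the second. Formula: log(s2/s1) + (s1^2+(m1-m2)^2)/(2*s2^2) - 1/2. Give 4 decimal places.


KL divergence between normal distributions:
KL = log(s2/s1) + (s1^2 + (m1-m2)^2)/(2*s2^2) - 1/2.
log(5/2) = 0.916291.
(2^2 + (5--5)^2)/(2*5^2) = (4 + 100)/50 = 2.08.
KL = 0.916291 + 2.08 - 0.5 = 2.4963

2.4963


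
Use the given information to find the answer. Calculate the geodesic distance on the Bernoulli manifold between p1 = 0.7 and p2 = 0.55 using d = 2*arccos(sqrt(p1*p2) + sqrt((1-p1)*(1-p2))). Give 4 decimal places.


Geodesic distance on Bernoulli manifold:
d(p1,p2) = 2*arccos(sqrt(p1*p2) + sqrt((1-p1)*(1-p2))).
sqrt(p1*p2) = sqrt(0.7*0.55) = 0.620484.
sqrt((1-p1)*(1-p2)) = sqrt(0.3*0.45) = 0.367423.
arg = 0.620484 + 0.367423 = 0.987907.
d = 2*arccos(0.987907) = 0.3113

0.3113


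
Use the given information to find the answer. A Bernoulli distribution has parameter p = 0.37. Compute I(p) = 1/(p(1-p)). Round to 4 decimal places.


For Bernoulli(p), Fisher information is I(p) = 1/(p*(1-p)).
p = 0.37, 1-p = 0.63.
p*(1-p) = 0.2331.
I(p) = 1/0.2331 = 4.2900

4.2900


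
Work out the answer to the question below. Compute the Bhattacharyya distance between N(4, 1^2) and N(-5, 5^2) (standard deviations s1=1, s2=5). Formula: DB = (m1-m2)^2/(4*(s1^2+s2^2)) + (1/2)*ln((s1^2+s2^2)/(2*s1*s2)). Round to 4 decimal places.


Bhattacharyya distance between two Gaussians:
DB = (m1-m2)^2/(4*(s1^2+s2^2)) + (1/2)*ln((s1^2+s2^2)/(2*s1*s2)).
(m1-m2)^2 = (9)^2 = 81.
s1^2+s2^2 = 1 + 25 = 26.
term1 = 81/104 = 0.778846.
term2 = 0.5*ln(26/10.0) = 0.477756.
DB = 0.778846 + 0.477756 = 1.2566

1.2566


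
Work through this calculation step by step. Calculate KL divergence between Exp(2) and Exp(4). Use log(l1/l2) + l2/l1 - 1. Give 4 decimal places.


KL divergence for exponential family:
KL = log(l1/l2) + l2/l1 - 1.
log(2/4) = -0.693147.
4/2 = 2.0.
KL = -0.693147 + 2.0 - 1 = 0.3069

0.3069


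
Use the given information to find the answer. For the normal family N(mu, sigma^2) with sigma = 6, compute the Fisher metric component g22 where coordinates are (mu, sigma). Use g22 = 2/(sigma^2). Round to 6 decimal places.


For the 2-parameter normal family, the Fisher metric has:
  g11 = 1/sigma^2, g22 = 2/sigma^2.
sigma = 6, sigma^2 = 36.
g22 = 0.055556

0.055556


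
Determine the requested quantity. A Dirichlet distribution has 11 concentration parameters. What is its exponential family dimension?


Exponential family dimension calculation:
Dirichlet with 11 components has 11 natural parameters.

11


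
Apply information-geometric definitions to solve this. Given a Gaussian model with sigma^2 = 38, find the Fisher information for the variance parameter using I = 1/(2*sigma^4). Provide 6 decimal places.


Fisher information for variance: I(sigma^2) = 1/(2*sigma^4).
sigma^2 = 38, so sigma^4 = 1444.
I = 1/(2*1444) = 1/2888 = 0.000346

0.000346


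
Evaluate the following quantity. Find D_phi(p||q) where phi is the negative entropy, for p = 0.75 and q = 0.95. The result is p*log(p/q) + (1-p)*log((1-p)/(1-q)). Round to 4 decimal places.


Bregman divergence with negative entropy generator:
D = p*log(p/q) + (1-p)*log((1-p)/(1-q)).
p = 0.75, q = 0.95.
p*log(p/q) = 0.75*log(0.75/0.95) = -0.177292.
(1-p)*log((1-p)/(1-q)) = 0.25*log(0.25/0.05) = 0.402359.
D = -0.177292 + 0.402359 = 0.2251

0.2251


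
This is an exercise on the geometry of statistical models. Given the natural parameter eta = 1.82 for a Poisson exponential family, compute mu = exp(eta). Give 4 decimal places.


Expectation parameter for Poisson exponential family:
mu = exp(eta).
eta = 1.82.
mu = exp(1.82) = 6.1719

6.1719


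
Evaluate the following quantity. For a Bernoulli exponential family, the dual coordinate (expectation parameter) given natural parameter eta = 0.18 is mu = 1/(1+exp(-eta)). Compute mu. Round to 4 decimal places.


Dual coordinate (expectation parameter) for Bernoulli:
mu = 1/(1+exp(-eta)).
eta = 0.18.
exp(-eta) = exp(-0.18) = 0.83527.
mu = 1/(1+0.83527) = 0.5449

0.5449


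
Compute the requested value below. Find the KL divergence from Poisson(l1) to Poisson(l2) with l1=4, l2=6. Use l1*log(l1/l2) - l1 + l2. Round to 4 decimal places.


KL divergence for Poisson:
KL = l1*log(l1/l2) - l1 + l2.
l1 = 4, l2 = 6.
log(4/6) = -0.405465.
l1*log(l1/l2) = 4 * -0.405465 = -1.62186.
KL = -1.62186 - 4 + 6 = 0.3781

0.3781


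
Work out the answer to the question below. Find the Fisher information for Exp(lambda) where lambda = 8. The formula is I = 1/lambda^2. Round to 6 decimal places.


Fisher information for exponential: I(lambda) = 1/lambda^2.
lambda = 8, lambda^2 = 64.
I = 1/64 = 0.015625

0.015625


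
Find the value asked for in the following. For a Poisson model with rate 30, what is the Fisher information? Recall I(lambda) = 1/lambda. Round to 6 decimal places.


Fisher information for Poisson: I(lambda) = 1/lambda.
lambda = 30.
I(lambda) = 1/30 = 0.033333

0.033333


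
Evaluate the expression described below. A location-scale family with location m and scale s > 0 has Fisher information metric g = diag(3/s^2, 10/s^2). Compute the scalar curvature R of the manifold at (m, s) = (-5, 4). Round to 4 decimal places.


The metric has the form g = (A dm^2 + B ds^2)/s^2 with A = 3, B = 10.
Substitute u = sqrt(A/B)*m: g = B*(du^2 + ds^2)/s^2, i.e. B times the
Poincare upper half-plane metric, which has constant Gaussian curvature -1.
Scaling a 2D metric by a constant c divides the Gaussian curvature by c,
so K = -1/B = -1/(10) = -0.1000 everywhere (the point (m, s) = (-5, 4) is irrelevant:
the curvature is constant).
Scalar curvature in dimension 2: R = 2K = -2/(10) = -0.2000.

-0.2000


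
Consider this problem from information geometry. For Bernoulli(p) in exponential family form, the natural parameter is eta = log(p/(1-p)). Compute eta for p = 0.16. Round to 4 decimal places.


Natural parameter for Bernoulli: eta = log(p/(1-p)).
p = 0.16, 1-p = 0.84.
p/(1-p) = 0.190476.
eta = log(0.190476) = -1.6582

-1.6582


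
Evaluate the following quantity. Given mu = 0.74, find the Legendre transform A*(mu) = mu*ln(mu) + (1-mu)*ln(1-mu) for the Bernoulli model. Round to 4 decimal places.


Legendre transform for Bernoulli:
A*(mu) = mu*log(mu) + (1-mu)*log(1-mu).
mu = 0.74, 1-mu = 0.26.
mu*log(mu) = 0.74*log(0.74) = -0.222818.
(1-mu)*log(1-mu) = 0.26*log(0.26) = -0.350239.
A* = -0.222818 + -0.350239 = -0.5731

-0.5731


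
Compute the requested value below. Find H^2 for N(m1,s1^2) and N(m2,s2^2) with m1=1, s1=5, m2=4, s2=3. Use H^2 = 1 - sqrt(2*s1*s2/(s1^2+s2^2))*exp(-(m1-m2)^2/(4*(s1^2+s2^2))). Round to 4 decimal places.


Squared Hellinger distance for Gaussians:
H^2 = 1 - sqrt(2*s1*s2/(s1^2+s2^2)) * exp(-(m1-m2)^2/(4*(s1^2+s2^2))).
s1^2 = 25, s2^2 = 9, s1^2+s2^2 = 34.
sqrt(2*5*3/(34)) = 0.939336.
(m1-m2)^2 = (-3)^2 = 9.
exp(-9/(4*34)) = exp(-0.066176) = 0.935966.
H^2 = 1 - 0.939336*0.935966 = 0.1208

0.1208


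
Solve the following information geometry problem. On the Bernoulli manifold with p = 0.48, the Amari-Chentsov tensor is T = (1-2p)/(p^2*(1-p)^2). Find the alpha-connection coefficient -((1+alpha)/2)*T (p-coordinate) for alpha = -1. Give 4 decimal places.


Skewness (Amari-Chentsov) tensor: T = (1-2p)/(p^2*(1-p)^2).
p = 0.48, 1-2p = 0.04, p^2 = 0.2304, (1-p)^2 = 0.2704.
T = 0.04/(0.2304 * 0.2704) = 0.642053.
In the p-coordinate, Gamma^(alpha) = Gamma^(0) - (alpha/2)*T with Gamma^(0) = (1/2)*g'(p) = -T/2,
so Gamma^(alpha) = -((1+alpha)/2)*T.
alpha = -1, -(1+alpha)/2 = 0.0.
Gamma = 0.0 * 0.642053 = 0.0000

0.0000


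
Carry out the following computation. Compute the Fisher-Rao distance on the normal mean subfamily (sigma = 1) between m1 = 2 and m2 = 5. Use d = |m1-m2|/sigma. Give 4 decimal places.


On the fixed-variance normal subfamily, geodesic distance = |m1-m2|/sigma.
|2 - 5| = 3.
sigma = 1.
d = 3/1 = 3.0000

3.0000


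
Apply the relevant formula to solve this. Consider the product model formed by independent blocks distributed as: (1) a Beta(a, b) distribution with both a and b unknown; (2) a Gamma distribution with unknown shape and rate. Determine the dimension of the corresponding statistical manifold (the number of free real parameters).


The dimension of a statistical manifold equals the number of free
(independent) real parameters of the model. For a product of independent
blocks the parameter counts add.
- Beta (a, b): 2.
- Gamma (shape, rate): 2.
Total = 2 + 2 = 4.
Dimension = 4

4


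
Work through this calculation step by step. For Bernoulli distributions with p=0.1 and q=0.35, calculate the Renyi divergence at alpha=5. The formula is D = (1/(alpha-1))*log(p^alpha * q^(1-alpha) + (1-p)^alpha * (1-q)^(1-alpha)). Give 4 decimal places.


Renyi divergence of order alpha between Bernoulli distributions:
D = (1/(alpha-1))*log(p^alpha * q^(1-alpha) + (1-p)^alpha * (1-q)^(1-alpha)).
alpha = 5, p = 0.1, q = 0.35.
p^alpha * q^(1-alpha) = 0.1^5 * 0.35^-4 = 0.000666.
(1-p)^alpha * (1-q)^(1-alpha) = 0.9^5 * 0.65^-4 = 3.307951.
sum = 0.000666 + 3.307951 = 3.308618.
D = (1/4)*log(3.308618) = 0.2991

0.2991


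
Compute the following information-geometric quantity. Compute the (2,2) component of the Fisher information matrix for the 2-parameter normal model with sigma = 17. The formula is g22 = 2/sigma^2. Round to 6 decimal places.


For the 2-parameter normal family, the Fisher metric has:
  g11 = 1/sigma^2, g22 = 2/sigma^2.
sigma = 17, sigma^2 = 289.
g22 = 0.006920

0.006920


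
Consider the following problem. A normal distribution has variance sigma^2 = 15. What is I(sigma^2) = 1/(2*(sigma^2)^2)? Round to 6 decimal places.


Fisher information for variance: I(sigma^2) = 1/(2*sigma^4).
sigma^2 = 15, so sigma^4 = 225.
I = 1/(2*225) = 1/450 = 0.002222

0.002222


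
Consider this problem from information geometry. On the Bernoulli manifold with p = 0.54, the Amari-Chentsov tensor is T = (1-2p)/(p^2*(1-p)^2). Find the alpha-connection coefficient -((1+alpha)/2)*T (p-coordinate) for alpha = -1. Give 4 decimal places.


Skewness (Amari-Chentsov) tensor: T = (1-2p)/(p^2*(1-p)^2).
p = 0.54, 1-2p = -0.08, p^2 = 0.2916, (1-p)^2 = 0.2116.
T = -0.08/(0.2916 * 0.2116) = -1.296543.
In the p-coordinate, Gamma^(alpha) = Gamma^(0) - (alpha/2)*T with Gamma^(0) = (1/2)*g'(p) = -T/2,
so Gamma^(alpha) = -((1+alpha)/2)*T.
alpha = -1, -(1+alpha)/2 = 0.0.
Gamma = 0.0 * -1.296543 = 0.0000

0.0000


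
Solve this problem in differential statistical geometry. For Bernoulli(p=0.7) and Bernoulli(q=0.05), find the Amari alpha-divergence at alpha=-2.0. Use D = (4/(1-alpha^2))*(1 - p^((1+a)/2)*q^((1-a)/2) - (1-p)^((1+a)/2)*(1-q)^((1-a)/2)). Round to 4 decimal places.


Amari alpha-divergence:
D = (4/(1-alpha^2))*(1 - p^((1+a)/2)*q^((1-a)/2) - (1-p)^((1+a)/2)*(1-q)^((1-a)/2)).
alpha = -2.0, p = 0.7, q = 0.05.
e1 = (1+alpha)/2 = -0.5, e2 = (1-alpha)/2 = 1.5.
t1 = p^e1 * q^e2 = 0.7^-0.5 * 0.05^1.5 = 0.013363.
t2 = (1-p)^e1 * (1-q)^e2 = 0.3^-0.5 * 0.95^1.5 = 1.690537.
4/(1-alpha^2) = -1.333333.
D = -1.333333*(1 - 0.013363 - 1.690537) = 0.9385

0.9385


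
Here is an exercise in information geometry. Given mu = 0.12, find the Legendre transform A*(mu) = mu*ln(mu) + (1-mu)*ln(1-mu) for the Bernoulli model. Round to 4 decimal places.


Legendre transform for Bernoulli:
A*(mu) = mu*log(mu) + (1-mu)*log(1-mu).
mu = 0.12, 1-mu = 0.88.
mu*log(mu) = 0.12*log(0.12) = -0.254432.
(1-mu)*log(1-mu) = 0.88*log(0.88) = -0.112493.
A* = -0.254432 + -0.112493 = -0.3669

-0.3669


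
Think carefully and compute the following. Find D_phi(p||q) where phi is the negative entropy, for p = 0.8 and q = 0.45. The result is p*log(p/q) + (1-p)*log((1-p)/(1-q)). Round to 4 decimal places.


Bregman divergence with negative entropy generator:
D = p*log(p/q) + (1-p)*log((1-p)/(1-q)).
p = 0.8, q = 0.45.
p*log(p/q) = 0.8*log(0.8/0.45) = 0.460291.
(1-p)*log((1-p)/(1-q)) = 0.2*log(0.2/0.55) = -0.20232.
D = 0.460291 + -0.20232 = 0.2580

0.2580


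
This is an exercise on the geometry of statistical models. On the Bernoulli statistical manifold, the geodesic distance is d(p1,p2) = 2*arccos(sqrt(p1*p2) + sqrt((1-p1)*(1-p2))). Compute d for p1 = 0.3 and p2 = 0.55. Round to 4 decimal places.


Geodesic distance on Bernoulli manifold:
d(p1,p2) = 2*arccos(sqrt(p1*p2) + sqrt((1-p1)*(1-p2))).
sqrt(p1*p2) = sqrt(0.3*0.55) = 0.406202.
sqrt((1-p1)*(1-p2)) = sqrt(0.7*0.45) = 0.561249.
arg = 0.406202 + 0.561249 = 0.967451.
d = 2*arccos(0.967451) = 0.5117

0.5117


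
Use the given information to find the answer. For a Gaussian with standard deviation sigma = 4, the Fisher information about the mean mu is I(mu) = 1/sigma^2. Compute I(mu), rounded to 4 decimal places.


The Fisher information for the mean of a normal distribution is I(mu) = 1/sigma^2.
sigma = 4, so sigma^2 = 16.
I(mu) = 1/16 = 0.0625

0.0625


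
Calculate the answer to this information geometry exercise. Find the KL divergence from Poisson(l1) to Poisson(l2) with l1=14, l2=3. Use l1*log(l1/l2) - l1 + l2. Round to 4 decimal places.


KL divergence for Poisson:
KL = l1*log(l1/l2) - l1 + l2.
l1 = 14, l2 = 3.
log(14/3) = 1.540445.
l1*log(l1/l2) = 14 * 1.540445 = 21.566231.
KL = 21.566231 - 14 + 3 = 10.5662

10.5662


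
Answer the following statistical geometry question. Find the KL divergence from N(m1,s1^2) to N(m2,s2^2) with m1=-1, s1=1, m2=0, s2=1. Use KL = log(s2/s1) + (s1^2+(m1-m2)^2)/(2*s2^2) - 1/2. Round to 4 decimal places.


KL divergence between normal distributions:
KL = log(s2/s1) + (s1^2 + (m1-m2)^2)/(2*s2^2) - 1/2.
log(1/1) = 0.0.
(1^2 + (-1-0)^2)/(2*1^2) = (1 + 1)/2 = 1.0.
KL = 0.0 + 1.0 - 0.5 = 0.5000

0.5000


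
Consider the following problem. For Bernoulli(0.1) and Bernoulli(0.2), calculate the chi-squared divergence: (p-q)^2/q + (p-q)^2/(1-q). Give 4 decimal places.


Chi-squared divergence between Bernoulli distributions:
chi^2 = (p-q)^2/q + (p-q)^2/(1-q).
p = 0.1, q = 0.2, p-q = -0.1.
(p-q)^2 = 0.01.
term1 = 0.01/0.2 = 0.05.
term2 = 0.01/0.8 = 0.0125.
chi^2 = 0.05 + 0.0125 = 0.0625

0.0625


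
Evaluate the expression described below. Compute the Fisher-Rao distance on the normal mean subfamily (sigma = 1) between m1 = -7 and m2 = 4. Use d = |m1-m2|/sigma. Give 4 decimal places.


On the fixed-variance normal subfamily, geodesic distance = |m1-m2|/sigma.
|-7 - 4| = 11.
sigma = 1.
d = 11/1 = 11.0000

11.0000


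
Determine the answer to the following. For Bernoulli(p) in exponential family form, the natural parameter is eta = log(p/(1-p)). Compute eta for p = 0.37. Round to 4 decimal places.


Natural parameter for Bernoulli: eta = log(p/(1-p)).
p = 0.37, 1-p = 0.63.
p/(1-p) = 0.587302.
eta = log(0.587302) = -0.5322

-0.5322


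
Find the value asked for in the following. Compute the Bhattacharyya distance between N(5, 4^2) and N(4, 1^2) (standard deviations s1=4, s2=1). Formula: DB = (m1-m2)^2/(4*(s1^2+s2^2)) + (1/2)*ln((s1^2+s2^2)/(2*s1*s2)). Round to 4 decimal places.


Bhattacharyya distance between two Gaussians:
DB = (m1-m2)^2/(4*(s1^2+s2^2)) + (1/2)*ln((s1^2+s2^2)/(2*s1*s2)).
(m1-m2)^2 = (1)^2 = 1.
s1^2+s2^2 = 16 + 1 = 17.
term1 = 1/68 = 0.014706.
term2 = 0.5*ln(17/8.0) = 0.376886.
DB = 0.014706 + 0.376886 = 0.3916

0.3916


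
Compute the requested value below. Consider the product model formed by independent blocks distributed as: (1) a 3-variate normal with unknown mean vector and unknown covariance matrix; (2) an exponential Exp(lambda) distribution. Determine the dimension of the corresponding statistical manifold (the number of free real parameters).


The dimension of a statistical manifold equals the number of free
(independent) real parameters of the model. For a product of independent
blocks the parameter counts add.
- 3-variate normal: 3 (mean) + 3*4/2 = 6 (symmetric covariance) = 9.
- exponential (lambda): 1.
Total = 9 + 1 = 10.
Dimension = 10

10


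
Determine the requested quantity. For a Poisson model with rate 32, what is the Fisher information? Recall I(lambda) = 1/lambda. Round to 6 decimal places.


Fisher information for Poisson: I(lambda) = 1/lambda.
lambda = 32.
I(lambda) = 1/32 = 0.031250

0.031250


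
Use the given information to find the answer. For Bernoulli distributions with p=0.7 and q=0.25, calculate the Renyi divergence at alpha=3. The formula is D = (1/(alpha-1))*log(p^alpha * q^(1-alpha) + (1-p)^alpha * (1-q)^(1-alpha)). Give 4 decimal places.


Renyi divergence of order alpha between Bernoulli distributions:
D = (1/(alpha-1))*log(p^alpha * q^(1-alpha) + (1-p)^alpha * (1-q)^(1-alpha)).
alpha = 3, p = 0.7, q = 0.25.
p^alpha * q^(1-alpha) = 0.7^3 * 0.25^-2 = 5.488.
(1-p)^alpha * (1-q)^(1-alpha) = 0.3^3 * 0.75^-2 = 0.048.
sum = 5.488 + 0.048 = 5.536.
D = (1/2)*log(5.536) = 0.8556

0.8556


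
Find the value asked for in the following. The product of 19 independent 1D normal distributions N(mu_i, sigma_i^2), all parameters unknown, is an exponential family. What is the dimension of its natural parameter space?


Exponential family dimension calculation:
Each univariate normal has two natural parameters (mu/sigma^2 and -1/(2 sigma^2)).
With 19 independent components, dim = 2 * 19 = 38.

38


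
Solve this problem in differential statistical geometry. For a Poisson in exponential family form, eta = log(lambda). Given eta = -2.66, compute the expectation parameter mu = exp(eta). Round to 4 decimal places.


Expectation parameter for Poisson exponential family:
mu = exp(eta).
eta = -2.66.
mu = exp(-2.66) = 0.0699

0.0699


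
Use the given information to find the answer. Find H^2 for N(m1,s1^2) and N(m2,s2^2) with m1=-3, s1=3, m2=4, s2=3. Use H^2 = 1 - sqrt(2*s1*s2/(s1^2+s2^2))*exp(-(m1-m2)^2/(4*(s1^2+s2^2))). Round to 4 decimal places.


Squared Hellinger distance for Gaussians:
H^2 = 1 - sqrt(2*s1*s2/(s1^2+s2^2)) * exp(-(m1-m2)^2/(4*(s1^2+s2^2))).
s1^2 = 9, s2^2 = 9, s1^2+s2^2 = 18.
sqrt(2*3*3/(18)) = 1.0.
(m1-m2)^2 = (-7)^2 = 49.
exp(-49/(4*18)) = exp(-0.680556) = 0.506336.
H^2 = 1 - 1.0*0.506336 = 0.4937

0.4937


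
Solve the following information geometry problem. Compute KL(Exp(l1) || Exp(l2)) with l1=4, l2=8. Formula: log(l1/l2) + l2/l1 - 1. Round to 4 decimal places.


KL divergence for exponential family:
KL = log(l1/l2) + l2/l1 - 1.
log(4/8) = -0.693147.
8/4 = 2.0.
KL = -0.693147 + 2.0 - 1 = 0.3069

0.3069


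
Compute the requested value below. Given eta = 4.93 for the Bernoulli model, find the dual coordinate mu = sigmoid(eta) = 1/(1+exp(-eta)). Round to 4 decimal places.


Dual coordinate (expectation parameter) for Bernoulli:
mu = 1/(1+exp(-eta)).
eta = 4.93.
exp(-eta) = exp(-4.93) = 0.007227.
mu = 1/(1+0.007227) = 0.9928

0.9928


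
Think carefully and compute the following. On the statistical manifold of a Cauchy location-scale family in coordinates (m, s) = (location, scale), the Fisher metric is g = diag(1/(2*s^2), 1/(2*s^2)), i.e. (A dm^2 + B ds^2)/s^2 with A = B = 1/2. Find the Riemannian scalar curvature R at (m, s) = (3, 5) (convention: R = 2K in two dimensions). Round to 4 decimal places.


The metric has the form g = (A dm^2 + B ds^2)/s^2 with A = 1/2, B = 1/2.
Substitute u = sqrt(A/B)*m: g = B*(du^2 + ds^2)/s^2, i.e. B times the
Poincare upper half-plane metric, which has constant Gaussian curvature -1.
Scaling a 2D metric by a constant c divides the Gaussian curvature by c,
so K = -1/B = -1/(1/2) = -2.0000 everywhere (the point (m, s) = (3, 5) is irrelevant:
the curvature is constant).
Scalar curvature in dimension 2: R = 2K = -2/(1/2) = -4.0000.

-4.0000


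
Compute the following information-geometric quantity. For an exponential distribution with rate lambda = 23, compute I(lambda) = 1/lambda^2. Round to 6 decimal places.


Fisher information for exponential: I(lambda) = 1/lambda^2.
lambda = 23, lambda^2 = 529.
I = 1/529 = 0.001890

0.001890


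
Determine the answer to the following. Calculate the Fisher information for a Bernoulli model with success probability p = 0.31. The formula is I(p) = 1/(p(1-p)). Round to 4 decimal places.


For Bernoulli(p), Fisher information is I(p) = 1/(p*(1-p)).
p = 0.31, 1-p = 0.69.
p*(1-p) = 0.2139.
I(p) = 1/0.2139 = 4.6751

4.6751


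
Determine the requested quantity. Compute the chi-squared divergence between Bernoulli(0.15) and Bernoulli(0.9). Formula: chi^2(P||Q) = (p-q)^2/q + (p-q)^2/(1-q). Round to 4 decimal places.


Chi-squared divergence between Bernoulli distributions:
chi^2 = (p-q)^2/q + (p-q)^2/(1-q).
p = 0.15, q = 0.9, p-q = -0.75.
(p-q)^2 = 0.5625.
term1 = 0.5625/0.9 = 0.625.
term2 = 0.5625/0.1 = 5.625.
chi^2 = 0.625 + 5.625 = 6.2500

6.2500


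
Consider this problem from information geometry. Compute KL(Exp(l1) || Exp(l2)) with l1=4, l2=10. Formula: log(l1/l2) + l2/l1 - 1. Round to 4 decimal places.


KL divergence for exponential family:
KL = log(l1/l2) + l2/l1 - 1.
log(4/10) = -0.916291.
10/4 = 2.5.
KL = -0.916291 + 2.5 - 1 = 0.5837

0.5837


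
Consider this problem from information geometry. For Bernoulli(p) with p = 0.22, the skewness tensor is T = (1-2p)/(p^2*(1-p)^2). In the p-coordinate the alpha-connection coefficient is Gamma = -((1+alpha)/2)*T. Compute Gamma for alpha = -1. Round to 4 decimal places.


Skewness (Amari-Chentsov) tensor: T = (1-2p)/(p^2*(1-p)^2).
p = 0.22, 1-2p = 0.56, p^2 = 0.0484, (1-p)^2 = 0.6084.
T = 0.56/(0.0484 * 0.6084) = 19.017502.
In the p-coordinate, Gamma^(alpha) = Gamma^(0) - (alpha/2)*T with Gamma^(0) = (1/2)*g'(p) = -T/2,
so Gamma^(alpha) = -((1+alpha)/2)*T.
alpha = -1, -(1+alpha)/2 = 0.0.
Gamma = 0.0 * 19.017502 = 0.0000

0.0000


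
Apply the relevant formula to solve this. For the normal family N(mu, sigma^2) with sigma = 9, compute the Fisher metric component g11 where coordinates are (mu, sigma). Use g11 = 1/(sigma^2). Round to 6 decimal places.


For the 2-parameter normal family, the Fisher metric has:
  g11 = 1/sigma^2, g22 = 2/sigma^2.
sigma = 9, sigma^2 = 81.
g11 = 0.012346

0.012346


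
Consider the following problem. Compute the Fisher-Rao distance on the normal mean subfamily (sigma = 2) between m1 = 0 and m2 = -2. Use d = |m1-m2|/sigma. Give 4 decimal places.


On the fixed-variance normal subfamily, geodesic distance = |m1-m2|/sigma.
|0 - -2| = 2.
sigma = 2.
d = 2/2 = 1.0000

1.0000
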